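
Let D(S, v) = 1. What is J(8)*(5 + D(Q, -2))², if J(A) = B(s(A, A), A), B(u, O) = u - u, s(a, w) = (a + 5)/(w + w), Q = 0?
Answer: 0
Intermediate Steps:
s(a, w) = (5 + a)/(2*w) (s(a, w) = (5 + a)/((2*w)) = (5 + a)*(1/(2*w)) = (5 + a)/(2*w))
B(u, O) = 0
J(A) = 0
J(8)*(5 + D(Q, -2))² = 0*(5 + 1)² = 0*6² = 0*36 = 0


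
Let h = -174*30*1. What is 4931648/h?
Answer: -1232912/1305 ≈ -944.76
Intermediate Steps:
h = -5220 (h = -5220*1 = -5220)
4931648/h = 4931648/(-5220) = 4931648*(-1/5220) = -1232912/1305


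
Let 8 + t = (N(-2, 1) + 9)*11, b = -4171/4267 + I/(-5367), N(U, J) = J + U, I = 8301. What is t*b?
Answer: -1541496640/7633663 ≈ -201.93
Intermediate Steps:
b = -19268708/7633663 (b = -4171/4267 + 8301/(-5367) = -4171*1/4267 + 8301*(-1/5367) = -4171/4267 - 2767/1789 = -19268708/7633663 ≈ -2.5242)
t = 80 (t = -8 + ((1 - 2) + 9)*11 = -8 + (-1 + 9)*11 = -8 + 8*11 = -8 + 88 = 80)
t*b = 80*(-19268708/7633663) = -1541496640/7633663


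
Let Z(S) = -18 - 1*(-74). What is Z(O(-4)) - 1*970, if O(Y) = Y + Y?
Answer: -914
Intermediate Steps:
O(Y) = 2*Y
Z(S) = 56 (Z(S) = -18 + 74 = 56)
Z(O(-4)) - 1*970 = 56 - 1*970 = 56 - 970 = -914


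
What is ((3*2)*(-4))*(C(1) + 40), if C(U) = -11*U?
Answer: -696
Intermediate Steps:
((3*2)*(-4))*(C(1) + 40) = ((3*2)*(-4))*(-11*1 + 40) = (6*(-4))*(-11 + 40) = -24*29 = -696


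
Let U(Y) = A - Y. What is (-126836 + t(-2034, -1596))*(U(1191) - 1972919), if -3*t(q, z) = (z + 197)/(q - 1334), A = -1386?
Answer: 316462690923391/1263 ≈ 2.5056e+11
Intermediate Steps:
t(q, z) = -(197 + z)/(3*(-1334 + q)) (t(q, z) = -(z + 197)/(3*(q - 1334)) = -(197 + z)/(3*(-1334 + q)))
U(Y) = -1386 - Y
(-126836 + t(-2034, -1596))*(U(1191) - 1972919) = (-126836 + (-197 - 1*(-1596))/(3*(-1334 - 2034)))*((-1386 - 1*1191) - 1972919) = (-126836 + (1/3)*(-197 + 1596)/(-3368))*((-1386 - 1191) - 1972919) = (-126836 + (1/3)*(-1/3368)*1399)*(-2577 - 1972919) = (-126836 - 1399/10104)*(-1975496) = -1281552343/10104*(-1975496) = 316462690923391/1263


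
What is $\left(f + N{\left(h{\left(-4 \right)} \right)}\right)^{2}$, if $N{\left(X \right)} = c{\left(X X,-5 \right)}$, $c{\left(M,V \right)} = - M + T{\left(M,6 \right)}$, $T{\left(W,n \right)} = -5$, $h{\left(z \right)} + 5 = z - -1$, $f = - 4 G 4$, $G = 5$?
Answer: $22201$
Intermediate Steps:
$f = -80$ ($f = \left(-4\right) 5 \cdot 4 = \left(-20\right) 4 = -80$)
$h{\left(z \right)} = -4 + z$ ($h{\left(z \right)} = -5 + \left(z - -1\right) = -5 + \left(z + 1\right) = -5 + \left(1 + z\right) = -4 + z$)
$c{\left(M,V \right)} = -5 - M$ ($c{\left(M,V \right)} = - M - 5 = -5 - M$)
$N{\left(X \right)} = -5 - X^{2}$ ($N{\left(X \right)} = -5 - X X = -5 - X^{2}$)
$\left(f + N{\left(h{\left(-4 \right)} \right)}\right)^{2} = \left(-80 - \left(5 + \left(-4 - 4\right)^{2}\right)\right)^{2} = \left(-80 - 69\right)^{2} = \left(-149\right)^{2} = 22201$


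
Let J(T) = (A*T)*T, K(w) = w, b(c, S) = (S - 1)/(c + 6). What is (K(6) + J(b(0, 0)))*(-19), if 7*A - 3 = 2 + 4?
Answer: -3211/28 ≈ -114.68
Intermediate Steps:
A = 9/7 (A = 3/7 + (2 + 4)/7 = 3/7 + (⅐)*6 = 3/7 + 6/7 = 9/7 ≈ 1.2857)
b(c, S) = (-1 + S)/(6 + c)
J(T) = 9*T²/7 (J(T) = (9*T/7)*T = 9*T²/7)
(K(6) + J(b(0, 0)))*(-19) = (6 + 9*((-1 + 0)/(6 + 0))²/7)*(-19) = (6 + 9*(-1/6)²/7)*(-19) = (6 + 9*((⅙)*(-1))²/7)*(-19) = (6 + 9*(-⅙)²/7)*(-19) = (6 + (9/7)*(1/36))*(-19) = (6 + 1/28)*(-19) = (169/28)*(-19) = -3211/28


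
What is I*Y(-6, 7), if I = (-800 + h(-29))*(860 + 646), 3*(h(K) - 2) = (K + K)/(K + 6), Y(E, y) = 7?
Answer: -193284056/23 ≈ -8.4036e+6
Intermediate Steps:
h(K) = 2 + 2*K/(3*(6 + K)) (h(K) = 2 + ((K + K)/(K + 6))/3 = 2 + ((2*K)/(6 + K))/3 = 2 + (2*K/(6 + K))/3 = 2 + 2*K/(3*(6 + K)))
I = -27612008/23 (I = (-800 + 4*(9 + 2*(-29))/(3*(6 - 29)))*(860 + 646) = (-800 + (4/3)*(9 - 58)/(-23))*1506 = (-800 + (4/3)*(-1/23)*(-49))*1506 = (-800 + 196/69)*1506 = -55004/69*1506 = -27612008/23 ≈ -1.2005e+6)
I*Y(-6, 7) = -27612008/23*7 = -193284056/23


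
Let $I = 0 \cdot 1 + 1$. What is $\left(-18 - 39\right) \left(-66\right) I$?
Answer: $3762$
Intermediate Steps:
$I = 1$ ($I = 0 + 1 = 1$)
$\left(-18 - 39\right) \left(-66\right) I = \left(-18 - 39\right) \left(-66\right) 1 = \left(-57\right) \left(-66\right) 1 = 3762 \cdot 1 = 3762$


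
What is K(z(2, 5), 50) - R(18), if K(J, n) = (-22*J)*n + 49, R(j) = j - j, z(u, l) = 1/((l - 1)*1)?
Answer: -226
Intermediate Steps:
z(u, l) = 1/(-1 + l)
R(j) = 0
K(J, n) = 49 - 22*J*n (K(J, n) = -22*J*n + 49 = 49 - 22*J*n)
K(z(2, 5), 50) - R(18) = (49 - 22*50/(-1 + 5)) - 1*0 = (49 - 22*50/4) + 0 = (49 - 22*¼*50) + 0 = (49 - 275) + 0 = -226 + 0 = -226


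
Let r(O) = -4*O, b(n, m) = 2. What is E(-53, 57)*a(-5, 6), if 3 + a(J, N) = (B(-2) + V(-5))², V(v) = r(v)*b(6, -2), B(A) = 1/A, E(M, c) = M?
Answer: -330137/4 ≈ -82534.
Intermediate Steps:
B(A) = 1/A
V(v) = -8*v (V(v) = -4*v*2 = -8*v)
a(J, N) = 6229/4 (a(J, N) = -3 + (1/(-2) - 8*(-5))² = -3 + (-½ + 40)² = -3 + (79/2)² = -3 + 6241/4 = 6229/4)
E(-53, 57)*a(-5, 6) = -53*6229/4 = -330137/4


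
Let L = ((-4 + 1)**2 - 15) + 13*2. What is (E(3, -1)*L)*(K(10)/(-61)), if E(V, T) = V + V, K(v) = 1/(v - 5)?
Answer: -24/61 ≈ -0.39344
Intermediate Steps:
K(v) = 1/(-5 + v)
E(V, T) = 2*V
L = 20 (L = ((-3)**2 - 15) + 26 = (9 - 15) + 26 = -6 + 26 = 20)
(E(3, -1)*L)*(K(10)/(-61)) = ((2*3)*20)*(1/((-5 + 10)*(-61))) = (6*20)*(-1/61/5) = 120*((1/5)*(-1/61)) = 120*(-1/305) = -24/61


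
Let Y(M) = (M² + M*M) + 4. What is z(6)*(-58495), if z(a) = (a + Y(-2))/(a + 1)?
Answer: -1052910/7 ≈ -1.5042e+5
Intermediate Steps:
Y(M) = 4 + 2*M² (Y(M) = (M² + M²) + 4 = 2*M² + 4 = 4 + 2*M²)
z(a) = (12 + a)/(1 + a) (z(a) = (a + (4 + 2*(-2)²))/(a + 1) = (a + (4 + 2*4))/(1 + a) = (a + (4 + 8))/(1 + a) = (a + 12)/(1 + a) = (12 + a)/(1 + a))
z(6)*(-58495) = ((12 + 6)/(1 + 6))*(-58495) = (18/7)*(-58495) = -1052910/7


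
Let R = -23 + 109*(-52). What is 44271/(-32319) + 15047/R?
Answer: -3906086/973161 ≈ -4.0138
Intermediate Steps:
R = -5691 (R = -23 - 5668 = -5691)
44271/(-32319) + 15047/R = 44271/(-32319) + 15047/(-5691) = 44271*(-1/32319) + 15047*(-1/5691) = -4919/3591 - 15047/5691 = -3906086/973161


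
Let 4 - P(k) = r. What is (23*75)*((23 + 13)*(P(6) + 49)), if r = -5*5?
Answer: 4843800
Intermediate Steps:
r = -25
P(k) = 29 (P(k) = 4 - 1*(-25) = 4 + 25 = 29)
(23*75)*((23 + 13)*(P(6) + 49)) = (23*75)*((23 + 13)*(29 + 49)) = 1725*(36*78) = 1725*2808 = 4843800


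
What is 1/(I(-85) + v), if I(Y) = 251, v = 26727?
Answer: 1/26978 ≈ 3.7067e-5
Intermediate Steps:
1/(I(-85) + v) = 1/(251 + 26727) = 1/26978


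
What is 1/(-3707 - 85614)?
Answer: -1/89321 ≈ -1.1196e-5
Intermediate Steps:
1/(-3707 - 85614) = 1/(-89321) = -1/89321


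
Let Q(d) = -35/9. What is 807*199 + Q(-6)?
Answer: 1445302/9 ≈ 1.6059e+5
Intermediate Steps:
Q(d) = -35/9 (Q(d) = -35*1/9 = -35/9)
807*199 + Q(-6) = 807*199 - 35/9 = 160593 - 35/9 = 1445302/9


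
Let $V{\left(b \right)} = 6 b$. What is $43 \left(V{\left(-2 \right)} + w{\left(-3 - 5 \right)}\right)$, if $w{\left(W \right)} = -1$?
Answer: $-559$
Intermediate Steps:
$43 \left(V{\left(-2 \right)} + w{\left(-3 - 5 \right)}\right) = 43 \left(6 \left(-2\right) - 1\right) = 43 \left(-12 - 1\right) = 43 \left(-13\right) = -559$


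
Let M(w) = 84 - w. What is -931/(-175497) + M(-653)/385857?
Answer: 23265436/3224606949 ≈ 0.0072150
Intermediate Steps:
-931/(-175497) + M(-653)/385857 = -931/(-175497) + (84 - 1*(-653))/385857 = -931*(-1/175497) + (84 + 653)*(1/385857) = 133/25071 + 737*(1/385857) = 133/25071 + 737/385857 = 23265436/3224606949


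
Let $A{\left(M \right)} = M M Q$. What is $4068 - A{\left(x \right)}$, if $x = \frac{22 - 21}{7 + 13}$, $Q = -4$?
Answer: $\frac{406801}{100} \approx 4068.0$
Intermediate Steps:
$x = \frac{1}{20}$ ($x = 1 \cdot \frac{1}{20} = \frac{1}{20} \approx 0.05$)
$A{\left(M \right)} = - 4 M^{2}$ ($A{\left(M \right)} = M M \left(-4\right) = M^{2} \left(-4\right) = - 4 M^{2}$)
$4068 - A{\left(x \right)} = 4068 - - \frac{4}{400} = 4068 - \left(-4\right) \frac{1}{400} = 4068 - - \frac{1}{100} = 4068 + \frac{1}{100} = \frac{406801}{100}$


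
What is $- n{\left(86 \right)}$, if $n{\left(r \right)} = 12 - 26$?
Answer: $14$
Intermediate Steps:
$n{\left(r \right)} = -14$ ($n{\left(r \right)} = 12 - 26 = -14$)
$- n{\left(86 \right)} = \left(-1\right) \left(-14\right) = 14$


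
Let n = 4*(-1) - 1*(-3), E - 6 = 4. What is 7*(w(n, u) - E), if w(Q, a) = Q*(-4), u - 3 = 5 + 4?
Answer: -42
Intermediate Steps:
E = 10 (E = 6 + 4 = 10)
u = 12 (u = 3 + (5 + 4) = 3 + 9 = 12)
n = -1 (n = -4 + 3 = -1)
w(Q, a) = -4*Q
7*(w(n, u) - E) = 7*(-4*(-1) - 1*10) = 7*(4 - 10) = 7*(-6) = -42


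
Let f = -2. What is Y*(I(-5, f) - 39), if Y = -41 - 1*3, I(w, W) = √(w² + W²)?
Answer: 1716 - 44*√29 ≈ 1479.1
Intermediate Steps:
I(w, W) = √(W² + w²)
Y = -44 (Y = -41 - 3 = -44)
Y*(I(-5, f) - 39) = -44*(√((-2)² + (-5)²) - 39) = -44*(√(4 + 25) - 39) = -44*(√29 - 39) = -44*(-39 + √29) = 1716 - 44*√29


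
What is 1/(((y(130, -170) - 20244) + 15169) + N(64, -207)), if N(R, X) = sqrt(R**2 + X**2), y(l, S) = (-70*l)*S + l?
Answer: 308411/475586715216 - sqrt(46945)/2377933576080 ≈ 6.4839e-7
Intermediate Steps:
y(l, S) = l - 70*S*l (y(l, S) = -70*S*l + l = l - 70*S*l)
1/(((y(130, -170) - 20244) + 15169) + N(64, -207)) = 1/(((130*(1 - 70*(-170)) - 20244) + 15169) + sqrt(64**2 + (-207)**2)) = 1/(((130*(1 + 11900) - 20244) + 15169) + sqrt(4096 + 42849)) = 1/(((130*11901 - 20244) + 15169) + sqrt(46945)) = 1/(((1547130 - 20244) + 15169) + sqrt(46945)) = 1/((1526886 + 15169) + sqrt(46945)) = 1/(1542055 + sqrt(46945))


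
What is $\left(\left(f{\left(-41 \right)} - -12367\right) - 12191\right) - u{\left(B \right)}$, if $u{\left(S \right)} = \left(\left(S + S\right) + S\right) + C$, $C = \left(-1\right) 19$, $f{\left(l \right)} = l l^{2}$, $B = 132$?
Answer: $-69122$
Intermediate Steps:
$f{\left(l \right)} = l^{3}$
$C = -19$
$u{\left(S \right)} = -19 + 3 S$ ($u{\left(S \right)} = \left(\left(S + S\right) + S\right) - 19 = \left(2 S + S\right) - 19 = 3 S - 19 = -19 + 3 S$)
$\left(\left(f{\left(-41 \right)} - -12367\right) - 12191\right) - u{\left(B \right)} = \left(\left(\left(-41\right)^{3} - -12367\right) - 12191\right) - \left(-19 + 3 \cdot 132\right) = \left(\left(-68921 + 12367\right) - 12191\right) - \left(-19 + 396\right) = \left(-56554 - 12191\right) - 377 = -68745 - 377 = -69122$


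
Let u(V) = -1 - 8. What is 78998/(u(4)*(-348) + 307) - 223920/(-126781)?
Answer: 10785506318/435999859 ≈ 24.737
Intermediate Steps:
u(V) = -9
78998/(u(4)*(-348) + 307) - 223920/(-126781) = 78998/(-9*(-348) + 307) - 223920/(-126781) = 78998/(3132 + 307) - 223920*(-1/126781) = 78998/3439 + 223920/126781 = 10785506318/435999859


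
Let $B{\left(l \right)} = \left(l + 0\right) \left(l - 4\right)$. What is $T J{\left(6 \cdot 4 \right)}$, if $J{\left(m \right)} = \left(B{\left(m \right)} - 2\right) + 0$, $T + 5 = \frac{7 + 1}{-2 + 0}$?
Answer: $-4302$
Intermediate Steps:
$T = -9$ ($T = -5 + \frac{7 + 1}{-2 + 0} = -5 + \frac{8}{-2} = -5 + 8 \left(- \frac{1}{2}\right) = -5 - 4 = -9$)
$B{\left(l \right)} = l \left(-4 + l\right)$
$J{\left(m \right)} = -2 + m \left(-4 + m\right)$ ($J{\left(m \right)} = \left(m \left(-4 + m\right) - 2\right) + 0 = \left(-2 + m \left(-4 + m\right)\right) + 0 = -2 + m \left(-4 + m\right)$)
$T J{\left(6 \cdot 4 \right)} = - 9 \left(-2 + 6 \cdot 4 \left(-4 + 6 \cdot 4\right)\right) = - 9 \left(-2 + 24 \left(-4 + 24\right)\right) = - 9 \left(-2 + 24 \cdot 20\right) = - 9 \left(-2 + 480\right) = \left(-9\right) 478 = -4302$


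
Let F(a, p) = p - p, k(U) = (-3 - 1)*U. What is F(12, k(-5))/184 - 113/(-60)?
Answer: 113/60 ≈ 1.8833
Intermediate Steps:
k(U) = -4*U
F(a, p) = 0
F(12, k(-5))/184 - 113/(-60) = 0/184 - 113/(-60) = 0*(1/184) - 113*(-1/60) = 0 + 113/60 = 113/60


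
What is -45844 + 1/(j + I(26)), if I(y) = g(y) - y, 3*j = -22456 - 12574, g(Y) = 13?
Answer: -1607703239/35069 ≈ -45844.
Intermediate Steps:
j = -35030/3 (j = (-22456 - 12574)/3 = (⅓)*(-35030) = -35030/3 ≈ -11677.)
I(y) = 13 - y
-45844 + 1/(j + I(26)) = -45844 + 1/(-35030/3 + (13 - 1*26)) = -45844 + 1/(-35030/3 + (13 - 26)) = -45844 + 1/(-35030/3 - 13) = -45844 + 1/(-35069/3) = -45844 - 3/35069 = -1607703239/35069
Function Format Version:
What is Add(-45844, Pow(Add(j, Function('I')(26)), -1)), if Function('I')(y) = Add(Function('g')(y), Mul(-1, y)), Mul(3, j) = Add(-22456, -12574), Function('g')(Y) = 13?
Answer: Rational(-1607703239, 35069) ≈ -45844.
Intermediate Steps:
j = Rational(-35030, 3) (j = Mul(Rational(1, 3), Add(-22456, -12574)) = Mul(Rational(1, 3), -35030) = Rational(-35030, 3) ≈ -11677.)
Function('I')(y) = Add(13, Mul(-1, y))
Add(-45844, Pow(Add(j, Function('I')(26)), -1)) = Add(-45844, Pow(Add(Rational(-35030, 3), Add(13, Mul(-1, 26))), -1)) = Add(-45844, Pow(Add(Rational(-35030, 3), Add(13, -26)), -1)) = Add(-45844, Pow(Add(Rational(-35030, 3), -13), -1)) = Add(-45844, Pow(Rational(-35069, 3), -1)) = Add(-45844, Rational(-3, 35069)) = Rational(-1607703239, 35069)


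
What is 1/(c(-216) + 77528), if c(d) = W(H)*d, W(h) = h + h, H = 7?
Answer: 1/74504 ≈ 1.3422e-5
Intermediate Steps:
W(h) = 2*h
c(d) = 14*d (c(d) = (2*7)*d = 14*d)
1/(c(-216) + 77528) = 1/(14*(-216) + 77528) = 1/(-3024 + 77528) = 1/74504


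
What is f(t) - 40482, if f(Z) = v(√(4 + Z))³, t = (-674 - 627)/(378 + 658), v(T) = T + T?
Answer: -40482 + 2843*√736337/67081 ≈ -40446.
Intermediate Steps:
v(T) = 2*T
t = -1301/1036 ≈ -1.2558
f(Z) = 8*(4 + Z)^(3/2) (f(Z) = (2*√(4 + Z))³ = 8*(4 + Z)^(3/2))
f(t) - 40482 = 8*(4 - 1301/1036)^(3/2) - 40482 = 8*(2843/1036)^(3/2) - 40482 = 8*(2843*√736337/536648) - 40482 = 2843*√736337/67081 - 40482 = -40482 + 2843*√736337/67081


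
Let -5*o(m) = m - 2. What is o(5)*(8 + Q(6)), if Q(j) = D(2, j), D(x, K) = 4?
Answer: -36/5 ≈ -7.2000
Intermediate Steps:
o(m) = ⅖ - m/5 (o(m) = -(m - 2)/5 = -(-2 + m)/5 = ⅖ - m/5)
Q(j) = 4
o(5)*(8 + Q(6)) = (⅖ - ⅕*5)*(8 + 4) = (⅖ - 1)*12 = -⅗*12 = -36/5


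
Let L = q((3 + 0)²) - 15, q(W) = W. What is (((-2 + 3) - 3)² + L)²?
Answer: 4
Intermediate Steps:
L = -6 (L = (3 + 0)² - 15 = 3² - 15 = 9 - 15 = -6)
(((-2 + 3) - 3)² + L)² = (((-2 + 3) - 3)² - 6)² = ((1 - 3)² - 6)² = ((-2)² - 6)² = (4 - 6)² = (-2)² = 4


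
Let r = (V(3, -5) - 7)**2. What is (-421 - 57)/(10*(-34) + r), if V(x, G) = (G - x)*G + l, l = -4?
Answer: -478/501 ≈ -0.95409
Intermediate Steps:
V(x, G) = -4 + G*(G - x) (V(x, G) = (G - x)*G - 4 = G*(G - x) - 4 = -4 + G*(G - x))
r = 841 (r = ((-4 + (-5)**2 - 1*(-5)*3) - 7)**2 = ((-4 + 25 + 15) - 7)**2 = (36 - 7)**2 = 29**2 = 841)
(-421 - 57)/(10*(-34) + r) = (-421 - 57)/(10*(-34) + 841) = -478/(-340 + 841) = -478/501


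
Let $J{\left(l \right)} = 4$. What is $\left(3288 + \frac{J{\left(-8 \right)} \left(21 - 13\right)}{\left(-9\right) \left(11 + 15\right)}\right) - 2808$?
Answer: $\frac{56144}{117} \approx 479.86$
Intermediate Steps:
$\left(3288 + \frac{J{\left(-8 \right)} \left(21 - 13\right)}{\left(-9\right) \left(11 + 15\right)}\right) - 2808 = \left(3288 + \frac{4 \left(21 - 13\right)}{\left(-9\right) \left(11 + 15\right)}\right) - 2808 = \left(3288 + \frac{4 \left(21 - 13\right)}{\left(-9\right) 26}\right) - 2808 = \left(3288 + \frac{4 \cdot 8}{-234}\right) - 2808 = \left(3288 + 32 \left(- \frac{1}{234}\right)\right) - 2808 = \left(3288 - \frac{16}{117}\right) - 2808 = \frac{384680}{117} - 2808 = \frac{56144}{117}$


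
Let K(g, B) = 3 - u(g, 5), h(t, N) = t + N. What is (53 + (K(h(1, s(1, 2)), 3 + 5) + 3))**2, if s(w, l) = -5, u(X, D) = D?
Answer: 2916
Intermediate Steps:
h(t, N) = N + t
K(g, B) = -2 (K(g, B) = 3 - 1*5 = 3 - 5 = -2)
(53 + (K(h(1, s(1, 2)), 3 + 5) + 3))**2 = (53 + (-2 + 3))**2 = (53 + 1)**2 = 54**2 = 2916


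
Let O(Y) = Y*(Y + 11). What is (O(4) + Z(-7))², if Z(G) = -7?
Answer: 2809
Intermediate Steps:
O(Y) = Y*(11 + Y)
(O(4) + Z(-7))² = (4*(11 + 4) - 7)² = (4*15 - 7)² = (60 - 7)² = 53² = 2809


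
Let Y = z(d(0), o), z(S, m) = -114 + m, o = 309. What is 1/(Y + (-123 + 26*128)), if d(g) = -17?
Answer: 1/3400 ≈ 0.00029412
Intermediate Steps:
Y = 195 (Y = -114 + 309 = 195)
1/(Y + (-123 + 26*128)) = 1/(195 + (-123 + 26*128)) = 1/(195 + (-123 + 3328)) = 1/(195 + 3205) = 1/3400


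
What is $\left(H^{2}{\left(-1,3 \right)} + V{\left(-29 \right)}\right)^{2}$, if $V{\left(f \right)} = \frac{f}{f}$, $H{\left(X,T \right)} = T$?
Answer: $100$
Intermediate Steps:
$V{\left(f \right)} = 1$
$\left(H^{2}{\left(-1,3 \right)} + V{\left(-29 \right)}\right)^{2} = \left(3^{2} + 1\right)^{2} = \left(9 + 1\right)^{2} = 10^{2} = 100$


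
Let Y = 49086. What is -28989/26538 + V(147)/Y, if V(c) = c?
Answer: -39418138/36184563 ≈ -1.0894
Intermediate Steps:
-28989/26538 + V(147)/Y = -28989/26538 + 147/49086 = -28989*1/26538 + 147*(1/49086) = -9663/8846 + 49/16362 = -39418138/36184563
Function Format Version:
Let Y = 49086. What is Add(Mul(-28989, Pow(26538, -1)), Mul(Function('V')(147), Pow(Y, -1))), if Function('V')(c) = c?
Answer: Rational(-39418138, 36184563) ≈ -1.0894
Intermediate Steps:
Add(Mul(-28989, Pow(26538, -1)), Mul(Function('V')(147), Pow(Y, -1))) = Add(Mul(-28989, Pow(26538, -1)), Mul(147, Pow(49086, -1))) = Add(Mul(-28989, Rational(1, 26538)), Mul(147, Rational(1, 49086))) = Add(Rational(-9663, 8846), Rational(49, 16362)) = Rational(-39418138, 36184563)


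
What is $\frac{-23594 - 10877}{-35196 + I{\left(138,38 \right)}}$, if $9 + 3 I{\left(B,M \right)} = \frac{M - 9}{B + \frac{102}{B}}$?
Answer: $\frac{329990883}{336959360} \approx 0.97932$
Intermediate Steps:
$I{\left(B,M \right)} = -3 + \frac{-9 + M}{3 \left(B + \frac{102}{B}\right)}$ ($I{\left(B,M \right)} = -3 + \frac{\left(M - 9\right) \frac{1}{B + \frac{102}{B}}}{3} = -3 + \frac{\left(-9 + M\right) \frac{1}{B + \frac{102}{B}}}{3} = -3 + \frac{\frac{1}{B + \frac{102}{B}} \left(-9 + M\right)}{3} = -3 + \frac{-9 + M}{3 \left(B + \frac{102}{B}\right)}$)
$\frac{-23594 - 10877}{-35196 + I{\left(138,38 \right)}} = \frac{-23594 - 10877}{-35196 + \frac{-918 - 1242 - 9 \cdot 138^{2} + 138 \cdot 38}{3 \left(102 + 138^{2}\right)}} = - \frac{34471}{-35196 + \frac{-918 - 1242 - 171396 + 5244}{3 \left(102 + 19044\right)}} = - \frac{34471}{-35196 + \frac{-918 - 1242 - 171396 + 5244}{3 \cdot 19146}} = - \frac{34471}{-35196 + \frac{1}{3} \cdot \frac{1}{19146} \left(-168312\right)} = - \frac{34471}{-35196 - \frac{28052}{9573}} = - \frac{34471}{- \frac{336959360}{9573}} = \left(-34471\right) \left(- \frac{9573}{336959360}\right) = \frac{329990883}{336959360}$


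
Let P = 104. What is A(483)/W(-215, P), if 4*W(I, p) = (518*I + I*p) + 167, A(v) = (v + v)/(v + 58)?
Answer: -1288/24085861 ≈ -5.3475e-5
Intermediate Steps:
A(v) = 2*v/(58 + v) (A(v) = (2*v)/(58 + v) = 2*v/(58 + v))
W(I, p) = 167/4 + 259*I/2 + I*p/4 (W(I, p) = ((518*I + I*p) + 167)/4 = (167 + 518*I + I*p)/4 = 167/4 + 259*I/2 + I*p/4)
A(483)/W(-215, P) = (2*483/(58 + 483))/(167/4 + (259/2)*(-215) + (¼)*(-215)*104) = (2*483/541)/(167/4 - 55685/2 - 5590) = (2*483*(1/541))/(-133563/4) = (966/541)*(-4/133563) = -1288/24085861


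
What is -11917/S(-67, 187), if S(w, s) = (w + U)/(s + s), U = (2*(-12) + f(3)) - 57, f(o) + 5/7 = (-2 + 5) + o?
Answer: 31198706/999 ≈ 31230.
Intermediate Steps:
f(o) = 16/7 + o (f(o) = -5/7 + ((-2 + 5) + o) = -5/7 + (3 + o) = 16/7 + o)
U = -530/7 (U = (2*(-12) + (16/7 + 3)) - 57 = (-24 + 37/7) - 57 = -131/7 - 57 = -530/7 ≈ -75.714)
S(w, s) = (-530/7 + w)/(2*s) (S(w, s) = (w - 530/7)/(s + s) = (-530/7 + w)/((2*s)) = (-530/7 + w)*(1/(2*s)) = (-530/7 + w)/(2*s))
-11917/S(-67, 187) = -11917*2618/(-530 + 7*(-67)) = -11917*2618/(-530 - 469) = -11917/((1/14)*(1/187)*(-999)) = -11917/(-999/2618) = -11917*(-2618/999) = 31198706/999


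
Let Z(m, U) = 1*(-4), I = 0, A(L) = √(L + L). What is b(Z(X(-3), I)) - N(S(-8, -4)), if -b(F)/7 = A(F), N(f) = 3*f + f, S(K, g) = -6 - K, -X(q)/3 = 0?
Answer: -8 - 14*I*√2 ≈ -8.0 - 19.799*I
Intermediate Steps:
X(q) = 0 (X(q) = -3*0 = 0)
A(L) = √2*√L (A(L) = √(2*L) = √2*√L)
N(f) = 4*f
Z(m, U) = -4
b(F) = -7*√2*√F
b(Z(X(-3), I)) - N(S(-8, -4)) = -7*√2*√(-4) - 4*(-6 - 1*(-8)) = -7*√2*2*I - 4*(-6 + 8) = -14*I*√2 - 4*2 = -14*I*√2 - 1*8 = -14*I*√2 - 8 = -8 - 14*I*√2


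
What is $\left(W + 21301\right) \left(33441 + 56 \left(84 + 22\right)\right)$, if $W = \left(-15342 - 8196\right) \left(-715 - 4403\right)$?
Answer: $4744486886945$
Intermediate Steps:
$W = 120467484$ ($W = \left(-23538\right) \left(-5118\right) = 120467484$)
$\left(W + 21301\right) \left(33441 + 56 \left(84 + 22\right)\right) = \left(120467484 + 21301\right) \left(33441 + 56 \left(84 + 22\right)\right) = 120488785 \left(33441 + 56 \cdot 106\right) = 120488785 \left(33441 + 5936\right) = 120488785 \cdot 39377 = 4744486886945$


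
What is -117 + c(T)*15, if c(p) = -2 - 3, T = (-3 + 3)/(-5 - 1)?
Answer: -192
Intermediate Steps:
T = 0 (T = 0/(-6) = 0*(-1/6) = 0)
c(p) = -5
-117 + c(T)*15 = -117 - 5*15 = -117 - 75 = -192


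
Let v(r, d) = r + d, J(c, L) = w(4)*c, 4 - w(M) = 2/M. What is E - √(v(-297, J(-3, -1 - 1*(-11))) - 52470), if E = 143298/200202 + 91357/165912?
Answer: 226154365/178580184 - I*√211110/2 ≈ 1.2664 - 229.73*I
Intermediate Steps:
w(M) = 4 - 2/M
J(c, L) = 7*c/2 (J(c, L) = (4 - 2/4)*c = (4 - 2*¼)*c = (4 - ½)*c = 7*c/2)
v(r, d) = d + r
E = 226154365/178580184 (E = 143298*(1/200202) + 91357*(1/165912) = 23883/33367 + 2947/5352 = 226154365/178580184 ≈ 1.2664)
E - √(v(-297, J(-3, -1 - 1*(-11))) - 52470) = 226154365/178580184 - √(((7/2)*(-3) - 297) - 52470) = 226154365/178580184 - √((-21/2 - 297) - 52470) = 226154365/178580184 - √(-615/2 - 52470) = 226154365/178580184 - √(-105555/2) = 226154365/178580184 - I*√211110/2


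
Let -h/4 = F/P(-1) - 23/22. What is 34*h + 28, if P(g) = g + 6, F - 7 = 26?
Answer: -40008/55 ≈ -727.42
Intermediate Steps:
F = 33 (F = 7 + 26 = 33)
P(g) = 6 + g
h = -1222/55 (h = -4*(33/(6 - 1) - 23/22) = -4*(33/5 - 23*1/22) = -4*(33*(⅕) - 23/22) = -4*(33/5 - 23/22) = -4*611/110 = -1222/55 ≈ -22.218)
34*h + 28 = 34*(-1222/55) + 28 = -41548/55 + 28 = -40008/55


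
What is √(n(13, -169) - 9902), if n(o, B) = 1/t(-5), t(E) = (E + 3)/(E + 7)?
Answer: I*√9903 ≈ 99.514*I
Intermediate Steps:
t(E) = (3 + E)/(7 + E)
n(o, B) = -1 (n(o, B) = 1/((3 - 5)/(7 - 5)) = 1/(-2/2) = 1/((½)*(-2)) = 1/(-1) = -1)
√(n(13, -169) - 9902) = √(-1 - 9902) = √(-9903) = I*√9903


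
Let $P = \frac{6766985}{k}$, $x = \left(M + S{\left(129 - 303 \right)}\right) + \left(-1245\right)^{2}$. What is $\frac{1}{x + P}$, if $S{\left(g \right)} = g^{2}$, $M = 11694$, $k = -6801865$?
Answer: $\frac{1360373}{2165705660738} \approx 6.2814 \cdot 10^{-7}$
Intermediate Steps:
$x = 1591995$ ($x = \left(11694 + \left(129 - 303\right)^{2}\right) + \left(-1245\right)^{2} = \left(11694 + \left(-174\right)^{2}\right) + 1550025 = \left(11694 + 30276\right) + 1550025 = 41970 + 1550025 = 1591995$)
$P = - \frac{1353397}{1360373}$ ($P = \frac{6766985}{-6801865} = 6766985 \left(- \frac{1}{6801865}\right) = - \frac{1353397}{1360373} \approx -0.99487$)
$\frac{1}{x + P} = \frac{1}{1591995 - \frac{1353397}{1360373}} = \frac{1}{\frac{2165705660738}{1360373}} = \frac{1360373}{2165705660738}$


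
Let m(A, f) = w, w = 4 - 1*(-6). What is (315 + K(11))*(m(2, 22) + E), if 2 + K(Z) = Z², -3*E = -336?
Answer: 52948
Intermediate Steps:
E = 112 (E = -⅓*(-336) = 112)
w = 10 (w = 4 + 6 = 10)
m(A, f) = 10
K(Z) = -2 + Z²
(315 + K(11))*(m(2, 22) + E) = (315 + (-2 + 11²))*(10 + 112) = (315 + (-2 + 121))*122 = (315 + 119)*122 = 434*122 = 52948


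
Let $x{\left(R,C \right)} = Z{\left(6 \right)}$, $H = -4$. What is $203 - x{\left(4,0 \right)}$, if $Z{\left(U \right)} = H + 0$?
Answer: $207$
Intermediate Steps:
$Z{\left(U \right)} = -4$ ($Z{\left(U \right)} = -4 + 0 = -4$)
$x{\left(R,C \right)} = -4$
$203 - x{\left(4,0 \right)} = 203 - -4 = 203 + 4 = 207$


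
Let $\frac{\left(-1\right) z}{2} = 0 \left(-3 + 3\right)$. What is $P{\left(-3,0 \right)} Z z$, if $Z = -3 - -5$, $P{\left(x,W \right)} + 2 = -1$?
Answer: $0$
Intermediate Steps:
$P{\left(x,W \right)} = -3$ ($P{\left(x,W \right)} = -2 - 1 = -3$)
$Z = 2$ ($Z = -3 + 5 = 2$)
$z = 0$ ($z = - 2 \cdot 0 \left(-3 + 3\right) = - 2 \cdot 0 \cdot 0 = \left(-2\right) 0 = 0$)
$P{\left(-3,0 \right)} Z z = \left(-3\right) 2 \cdot 0 = \left(-6\right) 0 = 0$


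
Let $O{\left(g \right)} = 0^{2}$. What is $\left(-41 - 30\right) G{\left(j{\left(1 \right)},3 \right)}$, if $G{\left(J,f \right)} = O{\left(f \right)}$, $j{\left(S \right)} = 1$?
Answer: $0$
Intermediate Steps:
$O{\left(g \right)} = 0$
$G{\left(J,f \right)} = 0$
$\left(-41 - 30\right) G{\left(j{\left(1 \right)},3 \right)} = \left(-41 - 30\right) 0 = \left(-71\right) 0 = 0$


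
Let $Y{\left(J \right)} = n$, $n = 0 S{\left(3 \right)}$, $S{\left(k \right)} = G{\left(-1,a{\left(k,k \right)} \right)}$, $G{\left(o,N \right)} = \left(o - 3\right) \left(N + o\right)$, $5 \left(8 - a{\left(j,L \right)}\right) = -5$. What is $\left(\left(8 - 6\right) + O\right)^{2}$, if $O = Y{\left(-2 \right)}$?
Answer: $4$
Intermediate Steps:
$a{\left(j,L \right)} = 9$ ($a{\left(j,L \right)} = 8 - -1 = 8 + 1 = 9$)
$G{\left(o,N \right)} = \left(-3 + o\right) \left(N + o\right)$
$S{\left(k \right)} = -32$ ($S{\left(k \right)} = \left(-1\right)^{2} - 27 - -3 + 9 \left(-1\right) = 1 - 27 + 3 - 9 = -32$)
$n = 0$ ($n = 0 \left(-32\right) = 0$)
$Y{\left(J \right)} = 0$
$O = 0$
$\left(\left(8 - 6\right) + O\right)^{2} = \left(\left(8 - 6\right) + 0\right)^{2} = \left(2 + 0\right)^{2} = 2^{2} = 4$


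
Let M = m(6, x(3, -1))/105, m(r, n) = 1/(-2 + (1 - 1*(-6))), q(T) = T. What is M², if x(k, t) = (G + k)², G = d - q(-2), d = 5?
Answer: 1/275625 ≈ 3.6281e-6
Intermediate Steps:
G = 7 (G = 5 - 1*(-2) = 5 + 2 = 7)
x(k, t) = (7 + k)²
m(r, n) = ⅕ (m(r, n) = 1/(-2 + (1 + 6)) = 1/(-2 + 7) = 1/5 = ⅕)
M = 1/525 (M = (⅕)/105 = (⅕)*(1/105) = 1/525 ≈ 0.0019048)
M² = (1/525)² = 1/275625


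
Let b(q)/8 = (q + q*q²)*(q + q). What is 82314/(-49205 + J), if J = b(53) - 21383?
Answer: 41157/63111026 ≈ 0.00065214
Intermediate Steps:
b(q) = 16*q*(q + q³) (b(q) = 8*((q + q*q²)*(q + q)) = 8*((q + q³)*(2*q)) = 8*(2*q*(q + q³)) = 16*q*(q + q³))
J = 126271257 (J = 16*53²*(1 + 53²) - 21383 = 16*2809*(1 + 2809) - 21383 = 16*2809*2810 - 21383 = 126292640 - 21383 = 126271257)
82314/(-49205 + J) = 82314/(-49205 + 126271257) = 82314/126222052 = 82314*(1/126222052) = 41157/63111026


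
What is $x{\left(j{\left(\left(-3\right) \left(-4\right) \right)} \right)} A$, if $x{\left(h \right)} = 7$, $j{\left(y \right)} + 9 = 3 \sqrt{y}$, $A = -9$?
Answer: $-63$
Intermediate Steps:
$j{\left(y \right)} = -9 + 3 \sqrt{y}$
$x{\left(j{\left(\left(-3\right) \left(-4\right) \right)} \right)} A = 7 \left(-9\right) = -63$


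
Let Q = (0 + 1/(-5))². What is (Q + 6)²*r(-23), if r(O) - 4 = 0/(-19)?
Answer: 91204/625 ≈ 145.93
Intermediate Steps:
Q = 1/25 (Q = (0 - ⅕)² = (-⅕)² = 1/25 ≈ 0.040000)
r(O) = 4 (r(O) = 4 + 0/(-19) = 4 + 0*(-1/19) = 4 + 0 = 4)
(Q + 6)²*r(-23) = (1/25 + 6)²*4 = (151/25)²*4 = (22801/625)*4 = 91204/625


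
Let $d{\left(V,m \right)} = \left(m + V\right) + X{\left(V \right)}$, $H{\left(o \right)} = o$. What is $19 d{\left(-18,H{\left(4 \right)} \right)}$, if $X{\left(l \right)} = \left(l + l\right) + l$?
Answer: $-1292$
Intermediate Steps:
$X{\left(l \right)} = 3 l$ ($X{\left(l \right)} = 2 l + l = 3 l$)
$d{\left(V,m \right)} = m + 4 V$ ($d{\left(V,m \right)} = \left(m + V\right) + 3 V = \left(V + m\right) + 3 V = m + 4 V$)
$19 d{\left(-18,H{\left(4 \right)} \right)} = 19 \left(4 + 4 \left(-18\right)\right) = 19 \left(4 - 72\right) = 19 \left(-68\right) = -1292$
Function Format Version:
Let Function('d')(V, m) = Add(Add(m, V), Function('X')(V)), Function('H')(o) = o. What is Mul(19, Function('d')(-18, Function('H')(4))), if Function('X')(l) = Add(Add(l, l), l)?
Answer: -1292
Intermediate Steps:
Function('X')(l) = Mul(3, l) (Function('X')(l) = Add(Mul(2, l), l) = Mul(3, l))
Function('d')(V, m) = Add(m, Mul(4, V)) (Function('d')(V, m) = Add(Add(m, V), Mul(3, V)) = Add(Add(V, m), Mul(3, V)) = Add(m, Mul(4, V)))
Mul(19, Function('d')(-18, Function('H')(4))) = Mul(19, Add(4, Mul(4, -18))) = Mul(19, Add(4, -72)) = Mul(19, -68) = -1292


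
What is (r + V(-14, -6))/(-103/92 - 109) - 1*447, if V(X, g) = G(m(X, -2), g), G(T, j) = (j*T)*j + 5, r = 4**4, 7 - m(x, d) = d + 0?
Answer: -1527459/3377 ≈ -452.31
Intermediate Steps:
m(x, d) = 7 - d (m(x, d) = 7 - (d + 0) = 7 - d)
r = 256
G(T, j) = 5 + T*j**2 (G(T, j) = (T*j)*j + 5 = T*j**2 + 5 = 5 + T*j**2)
V(X, g) = 5 + 9*g**2 (V(X, g) = 5 + (7 - 1*(-2))*g**2 = 5 + (7 + 2)*g**2 = 5 + 9*g**2)
(r + V(-14, -6))/(-103/92 - 109) - 1*447 = (256 + (5 + 9*(-6)**2))/(-103/92 - 109) - 1*447 = (256 + (5 + 9*36))/(-103*1/92 - 109) - 447 = (256 + (5 + 324))/(-103/92 - 109) - 447 = (256 + 329)/(-10131/92) - 447 = 585*(-92/10131) - 447 = -17940/3377 - 447 = -1527459/3377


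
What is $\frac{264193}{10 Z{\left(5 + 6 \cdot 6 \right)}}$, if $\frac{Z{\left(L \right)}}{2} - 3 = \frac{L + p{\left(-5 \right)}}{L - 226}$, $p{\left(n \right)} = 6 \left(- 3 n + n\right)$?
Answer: $\frac{9775141}{1816} \approx 5382.8$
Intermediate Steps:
$p{\left(n \right)} = - 12 n$ ($p{\left(n \right)} = 6 \left(- 2 n\right) = - 12 n$)
$Z{\left(L \right)} = 6 + \frac{2 \left(60 + L\right)}{-226 + L}$ ($Z{\left(L \right)} = 6 + 2 \frac{L - -60}{L - 226} = 6 + 2 \frac{L + 60}{-226 + L} = 6 + 2 \frac{60 + L}{-226 + L} = 6 + \frac{2 \left(60 + L\right)}{-226 + L}$)
$\frac{264193}{10 Z{\left(5 + 6 \cdot 6 \right)}} = \frac{264193}{10 \frac{4 \left(-309 + 2 \left(5 + 6 \cdot 6\right)\right)}{-226 + \left(5 + 6 \cdot 6\right)}} = \frac{264193}{10 \frac{4 \left(-309 + 2 \left(5 + 36\right)\right)}{-226 + \left(5 + 36\right)}} = \frac{264193}{10 \frac{4 \left(-309 + 2 \cdot 41\right)}{-226 + 41}} = \frac{264193}{10 \frac{4 \left(-309 + 82\right)}{-185}} = \frac{264193}{10 \cdot 4 \left(- \frac{1}{185}\right) \left(-227\right)} = \frac{264193}{10 \cdot \frac{908}{185}} = \frac{264193}{\frac{1816}{37}} = 264193 \cdot \frac{37}{1816} = \frac{9775141}{1816}$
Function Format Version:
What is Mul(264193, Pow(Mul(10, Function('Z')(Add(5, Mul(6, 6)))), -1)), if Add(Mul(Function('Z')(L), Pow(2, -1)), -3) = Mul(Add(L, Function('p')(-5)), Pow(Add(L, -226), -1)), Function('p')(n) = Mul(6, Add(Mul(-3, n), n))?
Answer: Rational(9775141, 1816) ≈ 5382.8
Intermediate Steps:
Function('p')(n) = Mul(-12, n) (Function('p')(n) = Mul(6, Mul(-2, n)) = Mul(-12, n))
Function('Z')(L) = Add(6, Mul(2, Pow(Add(-226, L), -1), Add(60, L))) (Function('Z')(L) = Add(6, Mul(2, Mul(Add(L, Mul(-12, -5)), Pow(Add(L, -226), -1)))) = Add(6, Mul(2, Mul(Add(L, 60), Pow(Add(-226, L), -1)))) = Add(6, Mul(2, Mul(Add(60, L), Pow(Add(-226, L), -1)))) = Add(6, Mul(2, Mul(Pow(Add(-226, L), -1), Add(60, L)))) = Add(6, Mul(2, Pow(Add(-226, L), -1), Add(60, L))))
Mul(264193, Pow(Mul(10, Function('Z')(Add(5, Mul(6, 6)))), -1)) = Mul(264193, Pow(Mul(10, Mul(4, Pow(Add(-226, Add(5, Mul(6, 6))), -1), Add(-309, Mul(2, Add(5, Mul(6, 6)))))), -1)) = Mul(264193, Pow(Mul(10, Mul(4, Pow(Add(-226, Add(5, 36)), -1), Add(-309, Mul(2, Add(5, 36))))), -1)) = Mul(264193, Pow(Mul(10, Mul(4, Pow(Add(-226, 41), -1), Add(-309, Mul(2, 41)))), -1)) = Mul(264193, Pow(Mul(10, Mul(4, Pow(-185, -1), Add(-309, 82))), -1)) = Mul(264193, Pow(Mul(10, Mul(4, Rational(-1, 185), -227)), -1)) = Mul(264193, Pow(Mul(10, Rational(908, 185)), -1)) = Mul(264193, Pow(Rational(1816, 37), -1)) = Mul(264193, Rational(37, 1816)) = Rational(9775141, 1816)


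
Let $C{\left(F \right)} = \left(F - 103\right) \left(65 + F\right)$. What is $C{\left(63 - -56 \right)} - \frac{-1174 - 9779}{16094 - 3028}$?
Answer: $\frac{38477257}{13066} \approx 2944.8$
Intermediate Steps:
$C{\left(F \right)} = \left(-103 + F\right) \left(65 + F\right)$
$C{\left(63 - -56 \right)} - \frac{-1174 - 9779}{16094 - 3028} = \left(-6695 + \left(63 - -56\right)^{2} - 38 \left(63 - -56\right)\right) - \frac{-1174 - 9779}{16094 - 3028} = \left(-6695 + \left(63 + 56\right)^{2} - 38 \left(63 + 56\right)\right) - - \frac{10953}{13066} = \left(-6695 + 119^{2} - 4522\right) - \left(-10953\right) \frac{1}{13066} = \left(-6695 + 14161 - 4522\right) - - \frac{10953}{13066} = 2944 + \frac{10953}{13066} = \frac{38477257}{13066}$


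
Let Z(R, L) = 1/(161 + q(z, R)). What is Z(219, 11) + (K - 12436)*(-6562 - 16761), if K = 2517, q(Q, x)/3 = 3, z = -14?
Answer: 39327942291/170 ≈ 2.3134e+8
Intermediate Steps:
q(Q, x) = 9 (q(Q, x) = 3*3 = 9)
Z(R, L) = 1/170 (Z(R, L) = 1/(161 + 9) = 1/170)
Z(219, 11) + (K - 12436)*(-6562 - 16761) = 1/170 + (2517 - 12436)*(-6562 - 16761) = 1/170 - 9919*(-23323) = 1/170 + 231340837 = 39327942291/170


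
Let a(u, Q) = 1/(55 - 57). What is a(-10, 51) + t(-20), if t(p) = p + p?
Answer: -81/2 ≈ -40.500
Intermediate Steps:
a(u, Q) = -½ (a(u, Q) = 1/(-2) = -½)
t(p) = 2*p
a(-10, 51) + t(-20) = -½ + 2*(-20) = -½ - 40 = -81/2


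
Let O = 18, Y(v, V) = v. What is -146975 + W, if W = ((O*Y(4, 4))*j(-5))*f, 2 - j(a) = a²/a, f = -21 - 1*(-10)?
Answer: -152519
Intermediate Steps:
f = -11 (f = -21 + 10 = -11)
j(a) = 2 - a (j(a) = 2 - a²/a = 2 - a)
W = -5544 (W = ((18*4)*(2 - 1*(-5)))*(-11) = (72*(2 + 5))*(-11) = (72*7)*(-11) = 504*(-11) = -5544)
-146975 + W = -146975 - 5544 = -152519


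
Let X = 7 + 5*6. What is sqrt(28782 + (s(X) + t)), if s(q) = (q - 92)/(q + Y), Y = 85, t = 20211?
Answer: sqrt(729205102)/122 ≈ 221.34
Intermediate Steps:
X = 37 (X = 7 + 30 = 37)
s(q) = (-92 + q)/(85 + q) (s(q) = (q - 92)/(q + 85) = (-92 + q)/(85 + q))
sqrt(28782 + (s(X) + t)) = sqrt(28782 + ((-92 + 37)/(85 + 37) + 20211)) = sqrt(28782 + (-55/122 + 20211)) = sqrt(28782 + 2465687/122) = sqrt(5977091/122) = sqrt(729205102)/122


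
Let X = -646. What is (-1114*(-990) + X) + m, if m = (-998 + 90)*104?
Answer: 1007782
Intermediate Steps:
m = -94432 (m = -908*104 = -94432)
(-1114*(-990) + X) + m = (-1114*(-990) - 646) - 94432 = (1102860 - 646) - 94432 = 1102214 - 94432 = 1007782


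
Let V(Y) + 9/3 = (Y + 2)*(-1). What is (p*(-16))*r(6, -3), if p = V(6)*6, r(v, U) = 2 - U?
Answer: 5280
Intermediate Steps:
V(Y) = -5 - Y (V(Y) = -3 + (Y + 2)*(-1) = -3 + (2 + Y)*(-1) = -3 + (-2 - Y) = -5 - Y)
p = -66 (p = (-5 - 1*6)*6 = (-5 - 6)*6 = -11*6 = -66)
(p*(-16))*r(6, -3) = (-66*(-16))*(2 - 1*(-3)) = 1056*(2 + 3) = 1056*5 = 5280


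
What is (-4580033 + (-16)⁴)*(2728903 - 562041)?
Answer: -9782291998414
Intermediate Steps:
(-4580033 + (-16)⁴)*(2728903 - 562041) = (-4580033 + 65536)*2166862 = -4514497*2166862 = -9782291998414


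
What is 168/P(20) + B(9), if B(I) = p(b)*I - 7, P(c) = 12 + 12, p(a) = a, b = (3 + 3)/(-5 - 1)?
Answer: -9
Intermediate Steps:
b = -1 (b = 6/(-6) = 6*(-⅙) = -1)
P(c) = 24
B(I) = -7 - I (B(I) = -I - 7 = -7 - I)
168/P(20) + B(9) = 168/24 + (-7 - 1*9) = (1/24)*168 + (-7 - 9) = 7 - 16 = -9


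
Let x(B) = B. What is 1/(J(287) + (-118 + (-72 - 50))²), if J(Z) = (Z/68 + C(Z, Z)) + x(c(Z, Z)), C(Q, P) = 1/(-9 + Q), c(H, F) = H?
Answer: 9452/547187851 ≈ 1.7274e-5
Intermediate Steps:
J(Z) = 1/(-9 + Z) + 69*Z/68 (J(Z) = (Z/68 + 1/(-9 + Z)) + Z = (1/(-9 + Z) + Z/68) + Z = 1/(-9 + Z) + 69*Z/68)
1/(J(287) + (-118 + (-72 - 50))²) = 1/((68 + 69*287*(-9 + 287))/(68*(-9 + 287)) + (-118 + (-72 - 50))²) = 1/((1/68)*(68 + 69*287*278)/278 + (-118 - 122)²) = 1/((1/68)*(1/278)*(68 + 5505234) + (-240)²) = 1/((1/68)*(1/278)*5505302 + 57600) = 1/(2752651/9452 + 57600) = 1/(547187851/9452) = 9452/547187851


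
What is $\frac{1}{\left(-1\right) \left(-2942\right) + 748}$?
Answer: $\frac{1}{3690} \approx 0.000271$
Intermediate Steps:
$\frac{1}{\left(-1\right) \left(-2942\right) + 748} = \frac{1}{2942 + 748} = \frac{1}{3690}$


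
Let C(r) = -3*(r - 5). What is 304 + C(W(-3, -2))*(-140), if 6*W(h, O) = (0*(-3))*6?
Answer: -1796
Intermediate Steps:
W(h, O) = 0 (W(h, O) = ((0*(-3))*6)/6 = (0*6)/6 = (1/6)*0 = 0)
C(r) = 15 - 3*r (C(r) = -3*(-5 + r) = 15 - 3*r)
304 + C(W(-3, -2))*(-140) = 304 + (15 - 3*0)*(-140) = 304 + (15 + 0)*(-140) = 304 + 15*(-140) = 304 - 2100 = -1796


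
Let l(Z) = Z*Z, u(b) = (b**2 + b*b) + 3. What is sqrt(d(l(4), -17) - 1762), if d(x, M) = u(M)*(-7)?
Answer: I*sqrt(5829) ≈ 76.348*I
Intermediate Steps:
u(b) = 3 + 2*b**2 (u(b) = (b**2 + b**2) + 3 = 2*b**2 + 3 = 3 + 2*b**2)
l(Z) = Z**2
d(x, M) = -21 - 14*M**2 (d(x, M) = (3 + 2*M**2)*(-7) = -21 - 14*M**2)
sqrt(d(l(4), -17) - 1762) = sqrt((-21 - 14*(-17)**2) - 1762) = sqrt((-21 - 14*289) - 1762) = sqrt((-21 - 4046) - 1762) = sqrt(-4067 - 1762) = sqrt(-5829) = I*sqrt(5829)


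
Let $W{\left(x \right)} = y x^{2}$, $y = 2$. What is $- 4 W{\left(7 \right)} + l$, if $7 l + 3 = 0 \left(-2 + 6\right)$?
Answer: $- \frac{2747}{7} \approx -392.43$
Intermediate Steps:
$W{\left(x \right)} = 2 x^{2}$
$l = - \frac{3}{7}$ ($l = - \frac{3}{7} + \frac{0 \left(-2 + 6\right)}{7} = - \frac{3}{7} + \frac{0 \cdot 4}{7} = - \frac{3}{7} + \frac{1}{7} \cdot 0 = - \frac{3}{7} + 0 = - \frac{3}{7} \approx -0.42857$)
$- 4 W{\left(7 \right)} + l = - 4 \cdot 2 \cdot 7^{2} - \frac{3}{7} = - 4 \cdot 2 \cdot 49 - \frac{3}{7} = \left(-4\right) 98 - \frac{3}{7} = -392 - \frac{3}{7} = - \frac{2747}{7}$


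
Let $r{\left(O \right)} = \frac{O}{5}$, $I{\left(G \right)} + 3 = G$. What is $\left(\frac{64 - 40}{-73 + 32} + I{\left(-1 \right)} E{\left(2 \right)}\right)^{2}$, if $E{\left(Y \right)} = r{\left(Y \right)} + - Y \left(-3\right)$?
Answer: $\frac{28815424}{42025} \approx 685.67$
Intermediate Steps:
$I{\left(G \right)} = -3 + G$
$r{\left(O \right)} = \frac{O}{5}$ ($r{\left(O \right)} = O \frac{1}{5} = \frac{O}{5}$)
$E{\left(Y \right)} = \frac{16 Y}{5}$ ($E{\left(Y \right)} = \frac{Y}{5} + - Y \left(-3\right) = \frac{Y}{5} + 3 Y = \frac{16 Y}{5}$)
$\left(\frac{64 - 40}{-73 + 32} + I{\left(-1 \right)} E{\left(2 \right)}\right)^{2} = \left(\frac{64 - 40}{-73 + 32} + \left(-3 - 1\right) \frac{16}{5} \cdot 2\right)^{2} = \left(\frac{24}{-41} - \frac{128}{5}\right)^{2} = \left(24 \left(- \frac{1}{41}\right) - \frac{128}{5}\right)^{2} = \left(- \frac{24}{41} - \frac{128}{5}\right)^{2} = \left(- \frac{5368}{205}\right)^{2} = \frac{28815424}{42025}$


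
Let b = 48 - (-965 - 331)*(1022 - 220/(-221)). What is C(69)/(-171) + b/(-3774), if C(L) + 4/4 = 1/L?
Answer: -576200375908/1640167191 ≈ -351.31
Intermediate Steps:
C(L) = -1 + 1/L
b = 293012880/221 (b = 48 - (-1296)*(1022 - 220*(-1/221)) = 48 - (-1296)*(1022 + 220/221) = 48 - (-1296)*226082/221 = 48 - 1*(-293002272/221) = 48 + 293002272/221 = 293012880/221 ≈ 1.3259e+6)
C(69)/(-171) + b/(-3774) = ((1 - 1*69)/69)/(-171) + (293012880/221)/(-3774) = ((1 - 69)/69)*(-1/171) + (293012880/221)*(-1/3774) = ((1/69)*(-68))*(-1/171) - 48835480/139009 = -68/69*(-1/171) - 48835480/139009 = 68/11799 - 48835480/139009 = -576200375908/1640167191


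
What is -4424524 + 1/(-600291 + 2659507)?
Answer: -9111050613183/2059216 ≈ -4.4245e+6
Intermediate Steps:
-4424524 + 1/(-600291 + 2659507) = -4424524 + 1/2059216 = -9111050613183/2059216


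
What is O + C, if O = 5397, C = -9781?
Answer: -4384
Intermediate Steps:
O + C = 5397 - 9781 = -4384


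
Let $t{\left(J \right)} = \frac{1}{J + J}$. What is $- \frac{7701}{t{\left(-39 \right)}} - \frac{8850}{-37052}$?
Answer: $\frac{188612967}{314} \approx 6.0068 \cdot 10^{5}$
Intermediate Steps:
$t{\left(J \right)} = \frac{1}{2 J}$
$- \frac{7701}{t{\left(-39 \right)}} - \frac{8850}{-37052} = - \frac{7701}{\frac{1}{2} \frac{1}{-39}} - \frac{8850}{-37052} = - \frac{7701}{\frac{1}{2} \left(- \frac{1}{39}\right)} - - \frac{75}{314} = - \frac{7701}{- \frac{1}{78}} + \frac{75}{314} = \left(-7701\right) \left(-78\right) + \frac{75}{314} = 600678 + \frac{75}{314} = \frac{188612967}{314}$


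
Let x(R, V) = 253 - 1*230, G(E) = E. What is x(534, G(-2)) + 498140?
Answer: 498163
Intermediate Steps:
x(R, V) = 23 (x(R, V) = 253 - 230 = 23)
x(534, G(-2)) + 498140 = 23 + 498140 = 498163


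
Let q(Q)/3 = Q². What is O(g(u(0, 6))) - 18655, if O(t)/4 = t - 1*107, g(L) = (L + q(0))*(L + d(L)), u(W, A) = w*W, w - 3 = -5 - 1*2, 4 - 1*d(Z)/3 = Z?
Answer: -19083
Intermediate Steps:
d(Z) = 12 - 3*Z
q(Q) = 3*Q²
w = -4 (w = 3 + (-5 - 1*2) = 3 + (-5 - 2) = 3 - 7 = -4)
u(W, A) = -4*W
g(L) = L*(12 - 2*L) (g(L) = (L + 3*0²)*(L + (12 - 3*L)) = (L + 3*0)*(12 - 2*L) = (L + 0)*(12 - 2*L) = L*(12 - 2*L))
O(t) = -428 + 4*t (O(t) = 4*(t - 1*107) = 4*(t - 107) = 4*(-107 + t) = -428 + 4*t)
O(g(u(0, 6))) - 18655 = (-428 + 4*(2*(-4*0)*(6 - (-4)*0))) - 18655 = (-428 + 4*(2*0*(6 - 1*0))) - 18655 = (-428 + 4*(2*0*(6 + 0))) - 18655 = (-428 + 4*(2*0*6)) - 18655 = (-428 + 4*0) - 18655 = (-428 + 0) - 18655 = -428 - 18655 = -19083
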